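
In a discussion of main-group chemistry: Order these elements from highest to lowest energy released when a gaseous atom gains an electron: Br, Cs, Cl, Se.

Cl, Br, Se, Cs

Cl is in period 3, group 17; Se is in period 4, group 16; Br is in period 4, group 17; Cs is in period 6, group 1.
Atoms with high Z_eff and room in the valence shell (especially the halogens) have the most exothermic electron affinities.
Here both period and group differ, so the two effects have to be weighed against each other.
Se > Cs: both effects reinforce here, so Se is clearly the higher of the two.
Br > Se: both are in period 4; the period trend gives Br the larger value.
Cl > Br: they share group 17; the group trend gives Cl the larger value.
For reference (kJ/mol): Cl 349, Se 195, Br 325, Cs 46.
So from highest to lowest: Cl > Br > Se > Cs.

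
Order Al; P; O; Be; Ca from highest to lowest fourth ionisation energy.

Be > Al > O > Ca > P

After 3 electrons have been removed, what remains? Al³⁺ is the bare [Ne] core; P³⁺ still has 2 valence electrons; O³⁺ still has 3 valence electrons; Be³⁺ is already 1 electron into the core; Ca³⁺ is already 1 electron into the core.
Usually core removal costs more than valence removal, but here the competition is close: a tightly held n=2 valence electron can cost more to remove than an n=3 core electron, so the actual values have to decide it.
Valence configurations: P³⁺ [Ne]3s², O³⁺ [He]2s²2p¹.
Tabulated IE_4 (kJ/mol): Al 11577, P 4964, O 7469, Be 21007, Ca 6491.
Overall IE_4 order: P < Ca < O < Al < Be.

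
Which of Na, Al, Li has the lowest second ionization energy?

Al

The second ionization energy removes an electron from the +1 ion. For each element: Na⁺ is the bare [Ne] core; Al⁺ still has 2 valence electrons; Li⁺ is the bare [He] core.
Pulling an electron out of a noble-gas core costs far more than removing a remaining valence electron, so Na and Li sit at the high end of IE_2.
Approximate IE_2 values (kJ/mol): Na 4562, Al 1817, Li 7298.
Overall IE_2 order: Al < Na < Li.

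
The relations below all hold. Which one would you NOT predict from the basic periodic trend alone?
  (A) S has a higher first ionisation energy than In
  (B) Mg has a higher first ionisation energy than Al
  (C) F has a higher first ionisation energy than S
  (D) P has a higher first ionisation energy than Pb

(B)

The general trend: first ionisation energy increases across a period and decreases down a group.
(A) S (period 3, group 16) vs In (period 5, group 13): the stated order agrees with the simple trend.
(B) Mg (period 3, group 2) vs Al (period 3, group 13): the stated order contradicts the simple trend.
(C) F (period 2, group 17) vs S (period 3, group 16): the stated order agrees with the simple trend.
(D) P (period 3, group 15) vs Pb (period 6, group 14): the stated order agrees with the simple trend.
The exception is (B): Al's single 3p electron is easier to remove than one from Mg's filled 3s².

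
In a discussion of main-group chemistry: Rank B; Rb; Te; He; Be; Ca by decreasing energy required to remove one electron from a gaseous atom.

He > Be > Te > B > Ca > Rb

First ionization energy rises across a period (greater Z_eff holds electrons more tightly) and falls down a group (valence electrons are farther from the nucleus).
These span different periods and groups, so the two trends combine.
Ca > Rb: both effects reinforce here, so Ca is clearly the higher of the two.
B > Ca: both effects reinforce here, so B is clearly the higher of the two.
Te > B: period and group pull opposite ways; the across-period shift dominates (869 vs 801 kJ/mol).
Be > Te: period and group pull opposite ways; the down-group shift dominates (900 vs 869 kJ/mol).
He > Be: relative to Be, both the across-period and down-group shifts push He's first ionization energy up.
Note the exception: Be has a higher first ionization energy than B, contrary to the simple trend — removing B's lone 2p electron is easier than breaking Be's filled 2s².
Tabulated first ionization energy (kJ/mol): He 2372, Be 900, B 801, Ca 590, Rb 403, Te 869.
So from highest to lowest: He > Be > Te > B > Ca > Rb.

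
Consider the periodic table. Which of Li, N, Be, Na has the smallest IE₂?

Be

After 1 electron has been removed, what remains? Li⁺ is the bare [He] core; N⁺ still has 4 valence electrons; Be⁺ still has 1 valence electron; Na⁺ is the bare [Ne] core.
Pulling an electron out of a noble-gas core costs far more than removing a remaining valence electron, so Na and Li sit at the high end of IE_2.
Valence configurations: N⁺ [He]2s²2p², Be⁺ [He]2s¹.
The numbers (kJ/mol): Li 7298, N 2856, Be 1757, Na 4562.
So the second ionization energies run Be < N < Na < Li.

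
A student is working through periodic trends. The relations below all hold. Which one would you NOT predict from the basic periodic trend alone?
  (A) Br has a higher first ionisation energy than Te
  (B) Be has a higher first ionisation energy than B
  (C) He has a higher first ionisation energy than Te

The general trend: first ionisation energy increases across a period and decreases down a group.
(A) Br (period 4, group 17) vs Te (period 5, group 16): the stated order agrees with the simple trend.
(B) Be (period 2, group 2) vs B (period 2, group 13): the stated order contradicts the simple trend.
(C) He (period 1, group 18) vs Te (period 5, group 16): the stated order agrees with the simple trend.
The exception is (B): removing B's lone 2p electron is easier than breaking Be's filled 2s².

(B)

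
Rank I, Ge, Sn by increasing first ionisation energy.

Sn < Ge < I

Ge is in period 4, group 14; Sn is in period 5, group 14; I is in period 5, group 17.
IE₁ increases left→right with effective nuclear charge and decreases top→bottom as the valence shell moves farther out.
Here both period and group differ, so the two effects have to be weighed against each other.
Ge > Sn: Ge sits above Sn in group 14, so the down-group effect alone puts Ge higher.
I > Ge: period and group pull opposite ways; the across-period shift dominates (1008 vs 762 kJ/mol).
Tabulated first ionization energy (kJ/mol): Ge 762, Sn 709, I 1008.
So from lowest to highest: Sn < Ge < I.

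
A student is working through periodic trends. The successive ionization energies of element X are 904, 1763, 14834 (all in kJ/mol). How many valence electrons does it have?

2

Look for the largest jump between consecutive ionization energies: IE3/IE2 ≈ 8.4, far larger than any earlier ratio.
That jump marks the point where a core electron is being removed. So the atom has 2 valence electrons.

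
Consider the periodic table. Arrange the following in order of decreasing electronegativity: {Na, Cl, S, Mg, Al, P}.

Cl > S > P > Al > Mg > Na

Na is in period 3, group 1; Mg is in period 3, group 2; Al is in period 3, group 13; P is in period 3, group 15; S is in period 3, group 16; Cl is in period 3, group 17.
EN rises left→right (higher Z_eff, smaller atoms) and falls top→bottom (larger, more shielded atoms).
All lie in period 3, so electronegativity increases left to right.
So from highest to lowest: Cl > S > P > Al > Mg > Na.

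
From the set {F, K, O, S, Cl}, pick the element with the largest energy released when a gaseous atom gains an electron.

Cl

Atoms with high Z_eff and room in the valence shell (especially the halogens) have the most exothermic electron affinities.
Here both period and group differ, so the two effects have to be weighed against each other.
O > K: relative to K, both the across-period and down-group shifts push O's electron affinity up.
S > O: this pair runs against the simple trend — see the exception note.
F > S: both effects reinforce here, so F is clearly the higher of the two.
Cl > F: this pair runs against the simple trend — see the exception note.
Note the exception: S has a higher electron affinity than O, contrary to the simple trend — the compact 2p subshell of O repels the added electron more than S's larger 3p does.
Note the exception: Cl has a higher electron affinity than F, contrary to the simple trend — F's small 2p subshell makes the incoming electron feel strong e⁻–e⁻ repulsion, so Cl actually releases more energy on gaining an electron.
For reference (kJ/mol): O 141, F 328, S 200, Cl 349, K 48.
The largest energy released when a gaseous atom gains an electron among these belongs to Cl.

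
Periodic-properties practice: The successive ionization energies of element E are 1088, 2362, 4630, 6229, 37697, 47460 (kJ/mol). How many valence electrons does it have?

Look for the largest jump between consecutive ionization energies: IE5/IE4 ≈ 6.1, far larger than any earlier ratio.
That jump marks the point where a core electron is being removed. So the atom has 4 valence electrons.

4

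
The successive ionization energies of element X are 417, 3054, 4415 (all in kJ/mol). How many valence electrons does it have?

1

Look for the largest jump between consecutive ionization energies: IE2/IE1 ≈ 7.3, far larger than any earlier ratio.
That jump marks the point where a core electron is being removed. So the atom has 1 valence electron.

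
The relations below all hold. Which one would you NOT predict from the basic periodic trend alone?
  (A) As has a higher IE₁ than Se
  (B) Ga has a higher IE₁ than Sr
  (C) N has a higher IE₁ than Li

(A)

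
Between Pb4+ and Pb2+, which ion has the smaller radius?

Both ions have Z = 82 protons, but Pb4+ has lost more electrons, so its remaining electrons feel a larger effective nuclear charge per electron and are pulled in more tightly.
Higher positive charge → smaller ion, so Pb2+ > Pb4+.

Pb4+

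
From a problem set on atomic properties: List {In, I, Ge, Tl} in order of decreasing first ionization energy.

I, Ge, Tl, In

Ge is in period 4, group 14; In is in period 5, group 13; I is in period 5, group 17; Tl is in period 6, group 13.
IE₁ increases left→right with effective nuclear charge and decreases top→bottom as the valence shell moves farther out.
Neither a single period nor a single group — weigh both effects.
Tl > In: this pair runs against the simple trend — see the exception note.
Ge > Tl: relative to Tl, both the across-period and down-group shifts push Ge's first ionization energy up.
I > Ge: the two effects oppose for this pair; the across-period effect wins (1008 vs 762 kJ/mol).
Note the exception: Tl has a higher first ionization energy than In, contrary to the simple trend — relativistic 6s stabilisation and poor 4f/5d shielding distort the trend for the heavy p-block elements.
Approximate values (kJ/mol): Ge 762, In 558, I 1008, Tl 589.
So from highest to lowest: I > Ge > Tl > In.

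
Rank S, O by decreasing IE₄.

O > S

After 3 electrons have been removed, what remains? S³⁺ still has 3 valence electrons; O³⁺ still has 3 valence electrons.
All are still removing valence electrons, so compare the +3 ions as you would atoms: IE_4 generally rises across a period (higher Z_eff) and falls down a group (larger shell), subject to the usual subshell exceptions.
Valence configurations: S³⁺ [Ne]3s²3p¹, O³⁺ [He]2s²2p¹.
Tabulated IE_4 (kJ/mol): S 4556, O 7469.
So the fourth ionization energies run S < O.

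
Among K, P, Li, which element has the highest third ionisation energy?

Li

The third ionization energy removes an electron from the +2 ion. For each element: K²⁺ is already 1 electron into the core; P²⁺ still has 3 valence electrons; Li²⁺ is already 1 electron into the core.
Pulling an electron out of a noble-gas core costs far more than removing a remaining valence electron, so K and Li sit at the high end of IE_3.
Tabulated IE_3 (kJ/mol): K 4420, P 2914, Li 11815.
Hence IE_3: P < K < Li.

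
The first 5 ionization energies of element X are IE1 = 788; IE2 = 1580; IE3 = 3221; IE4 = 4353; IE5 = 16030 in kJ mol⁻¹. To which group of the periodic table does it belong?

Group 14

Look for the largest jump between consecutive ionization energies: IE5/IE4 ≈ 3.7, far larger than any earlier ratio.
That jump marks the point where a core electron is being removed. So the atom has 4 valence electrons.
A main-group element with 4 valence electrons is in group 14.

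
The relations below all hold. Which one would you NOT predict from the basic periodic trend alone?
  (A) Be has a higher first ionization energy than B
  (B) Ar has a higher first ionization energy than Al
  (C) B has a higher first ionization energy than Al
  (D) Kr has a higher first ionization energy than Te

The general trend: first ionization energy increases across a period and decreases down a group.
(A) Be (period 2, group 2) vs B (period 2, group 13): the stated order contradicts the simple trend.
(B) Ar (period 3, group 18) vs Al (period 3, group 13): the stated order agrees with the simple trend.
(C) B (period 2, group 13) vs Al (period 3, group 13): the stated order agrees with the simple trend.
(D) Kr (period 4, group 18) vs Te (period 5, group 16): the stated order agrees with the simple trend.
The exception is (A): removing B's lone 2p electron is easier than breaking Be's filled 2s².

(A)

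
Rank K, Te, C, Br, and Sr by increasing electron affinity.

C is in period 2, group 14; K is in period 4, group 1; Br is in period 4, group 17; Sr is in period 5, group 2; Te is in period 5, group 16.
Adding an electron releases more energy for atoms nearer the top right (short of the noble gases).
These span different periods and groups, so the two trends combine.
K > Sr: the two effects oppose for this pair; the down-group effect wins (48 vs 5 kJ/mol).
C > K: both effects reinforce here, so C is clearly the higher of the two.
Te > C: period and group pull opposite ways; the across-period shift dominates (190 vs 122 kJ/mol).
Br > Te: relative to Te, both the across-period and down-group shifts push Br's electron affinity up.
Tabulated electron affinity (kJ/mol): C 122, K 48, Br 325, Sr 5, Te 190.
So from lowest to highest: Sr < K < C < Te < Br.

Sr < K < C < Te < Br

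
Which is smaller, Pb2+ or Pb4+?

Both ions have Z = 82 protons, but Pb4+ has lost more electrons, so its remaining electrons feel a larger effective nuclear charge per electron and are pulled in more tightly.
Higher positive charge → smaller ion, so Pb2+ > Pb4+.

Pb4+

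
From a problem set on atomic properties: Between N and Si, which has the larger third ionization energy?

N

Consider each +2 ion: N²⁺ still has 3 valence electrons; Si²⁺ still has 2 valence electrons.
All are still removing valence electrons, so compare the +2 ions as you would atoms: IE_3 generally rises across a period (higher Z_eff) and falls down a group (larger shell), subject to the usual subshell exceptions.
Valence configurations: N²⁺ [He]2s²2p¹, Si²⁺ [Ne]3s².
Approximate IE_3 values (kJ/mol): N 4578, Si 3232.
Overall IE_3 order: Si < N.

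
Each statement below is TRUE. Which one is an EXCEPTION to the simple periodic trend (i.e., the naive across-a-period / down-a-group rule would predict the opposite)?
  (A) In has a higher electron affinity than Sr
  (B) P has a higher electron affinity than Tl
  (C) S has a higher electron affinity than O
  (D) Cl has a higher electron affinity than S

(C)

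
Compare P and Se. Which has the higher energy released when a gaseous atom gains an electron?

Se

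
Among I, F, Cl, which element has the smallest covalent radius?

Across a period the added protons contract the valence shell; down a group each new principal shell makes the atom larger.
All are in group 17, so atomic radius increases down the group.
The smallest covalent radius among these belongs to F.

F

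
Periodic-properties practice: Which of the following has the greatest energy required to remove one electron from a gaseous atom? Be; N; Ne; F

Across a period the outer electron is held more tightly (higher IE₁); down a group it sits in a higher shell, more shielded, and comes off more easily.
All lie in period 2, so first ionization energy increases left to right.
The greatest energy required to remove one electron from a gaseous atom among these belongs to Ne.

Ne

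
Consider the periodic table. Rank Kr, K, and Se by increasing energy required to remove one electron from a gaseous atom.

K is in period 4, group 1; Se is in period 4, group 16; Kr is in period 4, group 18.
IE₁ increases left→right with effective nuclear charge and decreases top→bottom as the valence shell moves farther out.
All lie in period 4, so first ionization energy increases left to right.
So from lowest to highest: K < Se < Kr.

K, Se, Kr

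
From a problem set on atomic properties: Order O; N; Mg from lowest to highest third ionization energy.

Consider each +2 ion: O²⁺ still has 4 valence electrons; N²⁺ still has 3 valence electrons; Mg²⁺ is the bare [Ne] core.
Pulling an electron out of a noble-gas core costs far more than removing a remaining valence electron, so Mg sits at the high end of IE_3.
Valence configurations: O²⁺ [He]2s²2p², N²⁺ [He]2s²2p¹.
The numbers (kJ/mol): O 5300, N 4578, Mg 7733.
So the third ionization energies run N < O < Mg.

N < O < Mg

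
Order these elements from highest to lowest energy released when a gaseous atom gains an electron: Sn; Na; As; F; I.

F is in period 2, group 17; Na is in period 3, group 1; As is in period 4, group 15; Sn is in period 5, group 14; I is in period 5, group 17.
Atoms with high Z_eff and room in the valence shell (especially the halogens) have the most exothermic electron affinities.
Neither a single period nor a single group — weigh both effects.
As > Na: period and group pull opposite ways; the across-period shift dominates (78 vs 53 kJ/mol).
Sn > As: this pair runs against the simple trend — see the exception note.
I > Sn: I lies to the right of Sn in period 5, so the across-period effect alone puts I higher.
F > I: F sits above I in group 17, so the down-group effect alone puts F higher.
Note the exception: Sn has a higher electron affinity than As, contrary to the simple trend — adding an electron to As's half-filled np³ subshell costs electron-pairing energy.
For reference (kJ/mol): F 328, Na 53, As 78, Sn 107, I 295.
So from highest to lowest: F > I > Sn > As > Na.

F > I > Sn > As > Na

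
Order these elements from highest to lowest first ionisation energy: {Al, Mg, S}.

IE₁ increases left→right with effective nuclear charge and decreases top→bottom as the valence shell moves farther out.
All lie in period 3; the across-period trend (first ionization energy increases left to right) applies, with the exception below.
Note the exception: Mg has a higher first ionization energy than Al, contrary to the simple trend — Al's single 3p electron is easier to remove than one from Mg's filled 3s².
Tabulated first ionization energy (kJ/mol): Mg 738, Al 578, S 1000.
So from highest to lowest: S > Mg > Al.

S, Mg, Al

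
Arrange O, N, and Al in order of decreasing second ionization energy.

IE_2 is the cost of taking one more electron from the +1 cation: O⁺ still has 5 valence electrons; N⁺ still has 4 valence electrons; Al⁺ still has 2 valence electrons.
All are still removing valence electrons, so compare the +1 ions as you would atoms: IE_2 generally rises across a period (higher Z_eff) and falls down a group (larger shell), subject to the usual subshell exceptions.
Valence configurations: O⁺ [He]2s²2p³, N⁺ [He]2s²2p², Al⁺ [Ne]3s².
Tabulated IE_2 (kJ/mol): O 3388, N 2856, Al 1817.
Putting it together, IE_2: Al < N < O.

O > N > Al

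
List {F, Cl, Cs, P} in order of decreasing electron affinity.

Cl, F, P, Cs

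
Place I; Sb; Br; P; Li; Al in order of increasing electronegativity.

Li < Al < Sb < P < I < Br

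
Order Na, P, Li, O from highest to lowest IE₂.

The second ionization energy removes an electron from the +1 ion. For each element: Na⁺ is the bare [Ne] core; P⁺ still has 4 valence electrons; Li⁺ is the bare [He] core; O⁺ still has 5 valence electrons.
Core electrons are held far more tightly than valence electrons, so Na and Li top the IE_2 order.
Valence configurations: P⁺ [Ne]3s²3p², O⁺ [He]2s²2p³.
The numbers (kJ/mol): Na 4562, P 1907, Li 7298, O 3388.
Overall IE_2 order: P < O < Na < Li.

Li > Na > O > P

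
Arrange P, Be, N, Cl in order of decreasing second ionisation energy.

N > Cl > P > Be

Consider each +1 ion: P⁺ still has 4 valence electrons; Be⁺ still has 1 valence electron; N⁺ still has 4 valence electrons; Cl⁺ still has 6 valence electrons.
All are still removing valence electrons, so compare the +1 ions as you would atoms: IE_2 generally rises across a period (higher Z_eff) and falls down a group (larger shell), subject to the usual subshell exceptions.
Valence configurations: P⁺ [Ne]3s²3p², Be⁺ [He]2s¹, N⁺ [He]2s²2p², Cl⁺ [Ne]3s²3p⁴.
Tabulated IE_2 (kJ/mol): P 1907, Be 1757, N 2856, Cl 2298.
Overall IE_2 order: Be < P < Cl < N.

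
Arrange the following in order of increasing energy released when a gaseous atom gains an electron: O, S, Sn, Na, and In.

EA tends to increase across a period and decrease down a group, though the pattern is less regular than for IE or radius.
Neither a single period nor a single group — weigh both effects.
Na > In: the two effects oppose for this pair; the down-group effect wins (53 vs 29 kJ/mol).
Sn > Na: the two effects oppose for this pair; the across-period effect wins (107 vs 53 kJ/mol).
O > Sn: both effects reinforce here, so O is clearly the higher of the two.
S > O: this pair runs against the simple trend — see the exception note.
Note the exception: S has a higher electron affinity than O, contrary to the simple trend — the compact 2p subshell of O repels the added electron more than S's larger 3p does.
Approximate values (kJ/mol): O 141, Na 53, S 200, In 29, Sn 107.
So from lowest to highest: In < Na < Sn < O < S.

In < Na < Sn < O < S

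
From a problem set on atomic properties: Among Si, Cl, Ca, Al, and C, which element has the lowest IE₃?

Al

IE_3 is the cost of taking one more electron from the +2 cation: Si²⁺ still has 2 valence electrons; Cl²⁺ still has 5 valence electrons; Ca²⁺ is the bare [Ar] core; Al²⁺ still has 1 valence electron; C²⁺ still has 2 valence electrons.
Pulling an electron out of a noble-gas core costs far more than removing a remaining valence electron, so Ca sits at the high end of IE_3.
Valence configurations: Si²⁺ [Ne]3s², Cl²⁺ [Ne]3s²3p³, Al²⁺ [Ne]3s¹, C²⁺ [He]2s².
The numbers (kJ/mol): Si 3232, Cl 3822, Ca 4912, Al 2745, C 4620.
Putting it together, IE_3: Al < Si < Cl < C < Ca.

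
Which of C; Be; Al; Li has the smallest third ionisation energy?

Al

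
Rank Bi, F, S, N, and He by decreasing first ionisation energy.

Removing the outermost electron gets harder across a period and easier down a group.
These span different periods and groups, so the two trends combine.
S > Bi: both effects reinforce here, so S is clearly the higher of the two.
N > S: the two effects oppose for this pair; the down-group effect wins (1402 vs 1000 kJ/mol).
F > N: F lies to the right of N in period 2, so the across-period effect alone puts F higher.
He > F: both effects reinforce here, so He is clearly the higher of the two.
Approximate values (kJ/mol): He 2372, N 1402, F 1681, S 1000, Bi 703.
So from highest to lowest: He > F > N > S > Bi.

He, F, N, S, Bi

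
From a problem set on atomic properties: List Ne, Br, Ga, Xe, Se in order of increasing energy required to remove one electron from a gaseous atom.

Ga < Se < Br < Xe < Ne

Ne is in period 2, group 18; Ga is in period 4, group 13; Se is in period 4, group 16; Br is in period 4, group 17; Xe is in period 5, group 18.
IE₁ increases left→right with effective nuclear charge and decreases top→bottom as the valence shell moves farther out.
Here both period and group differ, so the two effects have to be weighed against each other.
Se > Ga: Se lies to the right of Ga in period 4, so the across-period effect alone puts Se higher.
Br > Se: both are in period 4; the period trend gives Br the larger value.
Xe > Br: the two effects oppose for this pair; the across-period effect wins (1170 vs 1140 kJ/mol).
Ne > Xe: Ne sits above Xe in group 18, so the down-group effect alone puts Ne higher.
Approximate values (kJ/mol): Ne 2081, Ga 579, Se 941, Br 1140, Xe 1170.
So from lowest to highest: Ga < Se < Br < Xe < Ne.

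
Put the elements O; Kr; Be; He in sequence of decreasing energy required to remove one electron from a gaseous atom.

He > Kr > O > Be

He is in period 1, group 18; Be is in period 2, group 2; O is in period 2, group 16; Kr is in period 4, group 18.
Across a period the outer electron is held more tightly (higher IE₁); down a group it sits in a higher shell, more shielded, and comes off more easily.
Here both period and group differ, so the two effects have to be weighed against each other.
O > Be: both are in period 2; the period trend gives O the larger value.
Kr > O: period and group pull opposite ways; the across-period shift dominates (1351 vs 1314 kJ/mol).
He > Kr: He sits above Kr in group 18, so the down-group effect alone puts He higher.
Approximate values (kJ/mol): He 2372, Be 900, O 1314, Kr 1351.
So from highest to lowest: He > Kr > O > Be.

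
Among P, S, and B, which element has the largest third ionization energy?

B

After 2 electrons have been removed, what remains? P²⁺ still has 3 valence electrons; S²⁺ still has 4 valence electrons; B²⁺ still has 1 valence electron.
All are still removing valence electrons, so compare the +2 ions as you would atoms: IE_3 generally rises across a period (higher Z_eff) and falls down a group (larger shell), subject to the usual subshell exceptions.
Valence configurations: P²⁺ [Ne]3s²3p¹, S²⁺ [Ne]3s²3p², B²⁺ [He]2s¹.
Tabulated IE_3 (kJ/mol): P 2914, S 3357, B 3660.
So the third ionization energies run P < S < B.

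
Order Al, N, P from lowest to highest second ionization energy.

IE_2 is the cost of taking one more electron from the +1 cation: Al⁺ still has 2 valence electrons; N⁺ still has 4 valence electrons; P⁺ still has 4 valence electrons.
All are still removing valence electrons, so compare the +1 ions as you would atoms: IE_2 generally rises across a period (higher Z_eff) and falls down a group (larger shell), subject to the usual subshell exceptions.
Valence configurations: Al⁺ [Ne]3s², N⁺ [He]2s²2p², P⁺ [Ne]3s²3p².
The numbers (kJ/mol): Al 1817, N 2856, P 1907.
Hence IE_2: Al < P < N.

Al < P < N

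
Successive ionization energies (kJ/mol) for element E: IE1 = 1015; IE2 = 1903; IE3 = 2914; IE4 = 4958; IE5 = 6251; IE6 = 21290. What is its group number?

Group 15

Look for the largest jump between consecutive ionization energies: IE6/IE5 ≈ 3.4, far larger than any earlier ratio.
That jump marks the point where a core electron is being removed. So the atom has 5 valence electrons.
A main-group element with 5 valence electrons is in group 15.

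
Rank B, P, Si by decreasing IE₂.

B, P, Si

The second ionization energy removes an electron from the +1 ion. For each element: B⁺ still has 2 valence electrons; P⁺ still has 4 valence electrons; Si⁺ still has 3 valence electrons.
All are still removing valence electrons, so compare the +1 ions as you would atoms: IE_2 generally rises across a period (higher Z_eff) and falls down a group (larger shell), subject to the usual subshell exceptions.
Valence configurations: B⁺ [He]2s², P⁺ [Ne]3s²3p², Si⁺ [Ne]3s²3p¹.
The numbers (kJ/mol): B 2427, P 1907, Si 1577.
So the second ionization energies run Si < P < B.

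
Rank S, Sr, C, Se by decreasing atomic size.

Sr > Se > S > C

C is in period 2, group 14; S is in period 3, group 16; Se is in period 4, group 16; Sr is in period 5, group 2.
Atomic radius shrinks across a period as nuclear charge pulls the same shell inward, and grows down a group as new shells are added.
These span different periods and groups, so the two trends combine.
S > C: period and group pull opposite ways; the down-group shift dominates (103 vs 75 pm).
Se > S: Se sits below S in group 16, so the down-group effect alone puts Se larger.
Sr > Se: relative to Se, both the across-period and down-group shifts push Sr's atomic radius up.
Tabulated atomic radius (pm): C 75, S 103, Se 116, Sr 185.
So from largest to smallest: Sr > Se > S > C.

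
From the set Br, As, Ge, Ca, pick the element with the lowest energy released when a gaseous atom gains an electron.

Ca is in period 4, group 2; Ge is in period 4, group 14; As is in period 4, group 15; Br is in period 4, group 17.
Atoms with high Z_eff and room in the valence shell (especially the halogens) have the most exothermic electron affinities.
All lie in period 4; the across-period trend (electron affinity increases left to right) applies, with the exception below.
Note the exception: Ge has a higher electron affinity than As, contrary to the simple trend — adding an electron to As's half-filled 4p³ is unfavourable, so Ge (4p²) has the more exothermic EA.
Tabulated electron affinity (kJ/mol): Ca 2, Ge 119, As 78, Br 325.
The lowest energy released when a gaseous atom gains an electron among these belongs to Ca.

Ca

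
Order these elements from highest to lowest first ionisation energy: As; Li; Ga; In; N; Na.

Li is in period 2, group 1; N is in period 2, group 15; Na is in period 3, group 1; Ga is in period 4, group 13; As is in period 4, group 15; In is in period 5, group 13.
Across a period the outer electron is held more tightly (higher IE₁); down a group it sits in a higher shell, more shielded, and comes off more easily.
Neither a single period nor a single group — weigh both effects.
Li > Na: Li sits above Na in group 1, so the down-group effect alone puts Li higher.
In > Li: period and group pull opposite ways; the across-period shift dominates (558 vs 520 kJ/mol).
Ga > In: they share group 13; the group trend gives Ga the larger value.
As > Ga: As lies to the right of Ga in period 4, so the across-period effect alone puts As higher.
N > As: they share group 15; the group trend gives N the larger value.
For reference (kJ/mol): Li 520, N 1402, Na 496, Ga 579, As 947, In 558.
So from highest to lowest: N > As > Ga > In > Li > Na.

N, As, Ga, In, Li, Na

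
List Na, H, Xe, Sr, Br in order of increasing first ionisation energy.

Na, Sr, Br, Xe, H

H is in period 1, group 1; Na is in period 3, group 1; Br is in period 4, group 17; Sr is in period 5, group 2; Xe is in period 5, group 18.
IE₁ increases left→right with effective nuclear charge and decreases top→bottom as the valence shell moves farther out.
Here both period and group differ, so the two effects have to be weighed against each other.
Sr > Na: the two effects oppose for this pair; the across-period effect wins (550 vs 496 kJ/mol).
Br > Sr: relative to Sr, both the across-period and down-group shifts push Br's first ionization energy up.
Xe > Br: period and group pull opposite ways; the across-period shift dominates (1170 vs 1140 kJ/mol).
H > Xe: period and group pull opposite ways; the down-group shift dominates (1312 vs 1170 kJ/mol).
Approximate values (kJ/mol): H 1312, Na 496, Br 1140, Sr 550, Xe 1170.
So from lowest to highest: Na < Sr < Br < Xe < H.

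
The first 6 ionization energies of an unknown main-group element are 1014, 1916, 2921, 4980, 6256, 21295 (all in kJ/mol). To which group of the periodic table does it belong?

Group 15

Look for the largest jump between consecutive ionization energies: IE6/IE5 ≈ 3.4, far larger than any earlier ratio.
That jump marks the point where a core electron is being removed. So the atom has 5 valence electrons.
A main-group element with 5 valence electrons is in group 15.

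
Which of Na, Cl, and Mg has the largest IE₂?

Na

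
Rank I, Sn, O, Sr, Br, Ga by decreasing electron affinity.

O is in period 2, group 16; Ga is in period 4, group 13; Br is in period 4, group 17; Sr is in period 5, group 2; Sn is in period 5, group 14; I is in period 5, group 17.
Atoms with high Z_eff and room in the valence shell (especially the halogens) have the most exothermic electron affinities.
Here both period and group differ, so the two effects have to be weighed against each other.
Ga > Sr: both effects reinforce here, so Ga is clearly the higher of the two.
Sn > Ga: period and group pull opposite ways; the across-period shift dominates (107 vs 29 kJ/mol).
O > Sn: relative to Sn, both the across-period and down-group shifts push O's electron affinity up.
I > O: period and group pull opposite ways; the across-period shift dominates (295 vs 141 kJ/mol).
Br > I: Br sits above I in group 17, so the down-group effect alone puts Br higher.
Approximate values (kJ/mol): O 141, Ga 29, Br 325, Sr 5, Sn 107, I 295.
So from highest to lowest: Br > I > O > Sn > Ga > Sr.

Br, I, O, Sn, Ga, Sr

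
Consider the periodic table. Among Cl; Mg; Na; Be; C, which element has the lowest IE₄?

IE_4 is the cost of taking one more electron from the +3 cation: Cl³⁺ still has 4 valence electrons; Mg³⁺ is already 1 electron into the core; Na³⁺ is already 2 electrons into the core; Be³⁺ is already 1 electron into the core; C³⁺ still has 1 valence electron.
Pulling an electron out of a noble-gas core costs far more than removing a remaining valence electron, so Na, Mg and Be sit at the high end of IE_4.
Valence configurations: Cl³⁺ [Ne]3s²3p², C³⁺ [He]2s¹.
Approximate IE_4 values (kJ/mol): Cl 5159, Mg 10543, Na 9543, Be 21007, C 6223.
Overall IE_4 order: Cl < C < Na < Mg < Be.

Cl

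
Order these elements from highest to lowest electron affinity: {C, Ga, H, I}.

H is in period 1, group 1; C is in period 2, group 14; Ga is in period 4, group 13; I is in period 5, group 17.
Electron affinity generally becomes more exothermic across a period toward the halogens and less exothermic down a group.
These span different periods and groups, so the two trends combine.
H > Ga: the two effects oppose for this pair; the down-group effect wins (73 vs 29 kJ/mol).
C > H: period and group pull opposite ways; the across-period shift dominates (122 vs 73 kJ/mol).
I > C: the two effects oppose for this pair; the across-period effect wins (295 vs 122 kJ/mol).
Approximate values (kJ/mol): H 73, C 122, Ga 29, I 295.
So from highest to lowest: I > C > H > Ga.

I > C > H > Ga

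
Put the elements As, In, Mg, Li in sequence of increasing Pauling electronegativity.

Li is in period 2, group 1; Mg is in period 3, group 2; As is in period 4, group 15; In is in period 5, group 13.
EN rises left→right (higher Z_eff, smaller atoms) and falls top→bottom (larger, more shielded atoms).
Neither a single period nor a single group — weigh both effects.
Mg > Li: the two effects oppose for this pair; the across-period effect wins (1.31 vs 0.98).
In > Mg: the two effects oppose for this pair; the across-period effect wins (1.78 vs 1.31).
As > In: relative to In, both the across-period and down-group shifts push As's electronegativity up.
For reference (Pauling): Li 0.98, Mg 1.31, As 2.18, In 1.78.
So from lowest to highest: Li < Mg < In < As.

Li, Mg, In, As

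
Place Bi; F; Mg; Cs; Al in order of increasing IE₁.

F is in period 2, group 17; Mg is in period 3, group 2; Al is in period 3, group 13; Cs is in period 6, group 1; Bi is in period 6, group 15.
Removing the outermost electron gets harder across a period and easier down a group.
Neither a single period nor a single group — weigh both effects.
Al > Cs: both effects reinforce here, so Al is clearly the higher of the two.
Bi > Al: the two effects oppose for this pair; the across-period effect wins (703 vs 578 kJ/mol).
Mg > Bi: the two effects oppose for this pair; the down-group effect wins (738 vs 703 kJ/mol).
F > Mg: both effects reinforce here, so F is clearly the higher of the two.
Note the exception: Mg has a higher first ionization energy than Al, contrary to the simple trend — Al's single 3p electron is easier to remove than one from Mg's filled 3s².
Tabulated first ionization energy (kJ/mol): F 1681, Mg 738, Al 578, Cs 376, Bi 703.
So from lowest to highest: Cs < Al < Bi < Mg < F.

Cs < Al < Bi < Mg < F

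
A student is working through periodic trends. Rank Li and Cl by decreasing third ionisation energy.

IE_3 is the cost of taking one more electron from the +2 cation: Li²⁺ is already 1 electron into the core; Cl²⁺ still has 5 valence electrons.
Core electrons are held far more tightly than valence electrons, so Li tops the IE_3 order.
Approximate IE_3 values (kJ/mol): Li 11815, Cl 3822.
Overall IE_3 order: Cl < Li.

Li, Cl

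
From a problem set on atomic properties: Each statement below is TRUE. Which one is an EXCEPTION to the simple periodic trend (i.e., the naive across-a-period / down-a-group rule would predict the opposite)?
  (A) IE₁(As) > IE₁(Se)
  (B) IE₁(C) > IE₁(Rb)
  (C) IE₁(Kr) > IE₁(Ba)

(A)

The general trend: first ionization energy increases across a period and decreases down a group.
(A) As (period 4, group 15) vs Se (period 4, group 16): the stated order contradicts the simple trend.
(B) C (period 2, group 14) vs Rb (period 5, group 1): the stated order agrees with the simple trend.
(C) Kr (period 4, group 18) vs Ba (period 6, group 2): the stated order agrees with the simple trend.
The exception is (A): Se (4p⁴) ionizes more easily than half-filled As (4p³).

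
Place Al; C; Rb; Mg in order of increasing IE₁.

C is in period 2, group 14; Mg is in period 3, group 2; Al is in period 3, group 13; Rb is in period 5, group 1.
Across a period the outer electron is held more tightly (higher IE₁); down a group it sits in a higher shell, more shielded, and comes off more easily.
These span different periods and groups, so the two trends combine.
Al > Rb: relative to Rb, both the across-period and down-group shifts push Al's first ionization energy up.
Mg > Al: this pair runs against the simple trend — see the exception note.
C > Mg: relative to Mg, both the across-period and down-group shifts push C's first ionization energy up.
Note the exception: Mg has a higher first ionization energy than Al, contrary to the simple trend — Al's single 3p electron is easier to remove than one from Mg's filled 3s².
Tabulated first ionization energy (kJ/mol): C 1086, Mg 738, Al 578, Rb 403.
So from lowest to highest: Rb < Al < Mg < C.

Rb < Al < Mg < C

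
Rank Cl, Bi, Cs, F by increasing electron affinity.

Cs < Bi < F < Cl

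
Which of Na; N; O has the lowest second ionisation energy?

IE_2 is the cost of taking one more electron from the +1 cation: Na⁺ is the bare [Ne] core; N⁺ still has 4 valence electrons; O⁺ still has 5 valence electrons.
Breaking into a closed-shell core is much more expensive than removing a leftover valence electron — Na has the largest IE_2 here.
Valence configurations: N⁺ [He]2s²2p², O⁺ [He]2s²2p³.
Tabulated IE_2 (kJ/mol): Na 4562, N 2856, O 3388.
So the second ionization energies run N < O < Na.

N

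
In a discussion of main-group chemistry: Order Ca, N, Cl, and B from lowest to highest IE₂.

Consider each +1 ion: Ca⁺ still has 1 valence electron; N⁺ still has 4 valence electrons; Cl⁺ still has 6 valence electrons; B⁺ still has 2 valence electrons.
All are still removing valence electrons, so compare the +1 ions as you would atoms: IE_2 generally rises across a period (higher Z_eff) and falls down a group (larger shell), subject to the usual subshell exceptions.
Valence configurations: Ca⁺ [Ar]4s¹, N⁺ [He]2s²2p², Cl⁺ [Ne]3s²3p⁴, B⁺ [He]2s².
Approximate IE_2 values (kJ/mol): Ca 1145, N 2856, Cl 2298, B 2427.
So the second ionization energies run Ca < Cl < B < N.

Ca < Cl < B < N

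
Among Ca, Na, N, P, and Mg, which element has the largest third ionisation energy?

The third ionization energy removes an electron from the +2 ion. For each element: Ca²⁺ is the bare [Ar] core; Na²⁺ is already 1 electron into the core; N²⁺ still has 3 valence electrons; P²⁺ still has 3 valence electrons; Mg²⁺ is the bare [Ne] core.
Pulling an electron out of a noble-gas core costs far more than removing a remaining valence electron, so Ca, Na and Mg sit at the high end of IE_3.
Valence configurations: N²⁺ [He]2s²2p¹, P²⁺ [Ne]3s²3p¹.
Approximate IE_3 values (kJ/mol): Ca 4912, Na 6910, N 4578, P 2914, Mg 7733.
Hence IE_3: P < N < Ca < Na < Mg.

Mg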